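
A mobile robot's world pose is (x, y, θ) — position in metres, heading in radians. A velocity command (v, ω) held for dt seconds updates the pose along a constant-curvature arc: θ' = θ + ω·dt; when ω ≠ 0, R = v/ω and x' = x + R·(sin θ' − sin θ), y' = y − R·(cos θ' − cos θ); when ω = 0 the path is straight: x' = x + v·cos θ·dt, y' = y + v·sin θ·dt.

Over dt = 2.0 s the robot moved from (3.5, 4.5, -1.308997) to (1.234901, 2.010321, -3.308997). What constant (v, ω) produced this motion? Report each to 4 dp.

v = 2.0000, ω = -1.0000

Δθ = -3.308997 − -1.308997 = -2.000000
ω = Δθ/dt = -2.000000/2.0 = -1.0000
R = −Δy/(cos θ' − cos θ) = -2.0000
v = R·ω = -2.0000·-1.0000 = 2.0000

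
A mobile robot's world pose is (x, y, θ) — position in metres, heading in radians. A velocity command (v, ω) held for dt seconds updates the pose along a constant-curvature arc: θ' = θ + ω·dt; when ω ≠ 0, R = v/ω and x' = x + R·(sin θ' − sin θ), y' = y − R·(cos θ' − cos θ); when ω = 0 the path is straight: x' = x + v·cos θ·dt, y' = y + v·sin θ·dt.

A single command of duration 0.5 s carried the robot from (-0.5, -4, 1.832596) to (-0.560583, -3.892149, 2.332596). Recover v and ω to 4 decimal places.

Δθ = 2.332596 − 1.832596 = 0.500000
ω = Δθ/dt = 0.500000/0.5 = 1.0000
R = −Δy/(cos θ' − cos θ) = 0.2500
v = R·ω = 0.2500·1.0000 = 0.2500

v = 0.2500, ω = 1.0000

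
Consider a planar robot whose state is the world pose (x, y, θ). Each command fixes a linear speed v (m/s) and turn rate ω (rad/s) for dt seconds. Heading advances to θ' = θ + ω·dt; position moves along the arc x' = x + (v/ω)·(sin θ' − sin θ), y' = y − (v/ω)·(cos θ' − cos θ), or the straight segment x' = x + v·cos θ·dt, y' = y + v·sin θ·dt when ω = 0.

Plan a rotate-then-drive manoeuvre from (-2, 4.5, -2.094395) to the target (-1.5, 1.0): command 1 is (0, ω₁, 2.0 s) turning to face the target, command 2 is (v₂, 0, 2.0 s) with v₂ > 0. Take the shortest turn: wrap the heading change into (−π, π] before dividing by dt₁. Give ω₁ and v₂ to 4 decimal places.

heading to target = atan2(1−4.5, -1.5−-2) = -1.4289
Δθ = wrap(-1.4289 − -2.0944) = 0.6655; ω₁ = Δθ/dt₁ = 0.3327
distance = √((-1.5−-2)² + (1−4.5)²) = 3.5355; v₂ = distance/dt₂ = 1.7678

ω₁ = 0.3327, v₂ = 1.7678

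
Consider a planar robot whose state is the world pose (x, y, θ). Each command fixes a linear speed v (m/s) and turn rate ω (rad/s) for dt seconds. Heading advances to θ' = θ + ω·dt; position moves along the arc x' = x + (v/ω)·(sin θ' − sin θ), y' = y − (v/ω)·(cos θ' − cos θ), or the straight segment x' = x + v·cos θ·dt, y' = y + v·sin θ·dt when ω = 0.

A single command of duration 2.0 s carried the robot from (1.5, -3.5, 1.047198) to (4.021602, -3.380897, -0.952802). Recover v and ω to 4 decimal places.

Δθ = -0.952802 − 1.047198 = -2.000000
ω = Δθ/dt = -2.000000/2.0 = -1.0000
R = Δx/(sin θ' − sin θ) = -1.5000
v = R·ω = -1.5000·-1.0000 = 1.5000

v = 1.5000, ω = -1.0000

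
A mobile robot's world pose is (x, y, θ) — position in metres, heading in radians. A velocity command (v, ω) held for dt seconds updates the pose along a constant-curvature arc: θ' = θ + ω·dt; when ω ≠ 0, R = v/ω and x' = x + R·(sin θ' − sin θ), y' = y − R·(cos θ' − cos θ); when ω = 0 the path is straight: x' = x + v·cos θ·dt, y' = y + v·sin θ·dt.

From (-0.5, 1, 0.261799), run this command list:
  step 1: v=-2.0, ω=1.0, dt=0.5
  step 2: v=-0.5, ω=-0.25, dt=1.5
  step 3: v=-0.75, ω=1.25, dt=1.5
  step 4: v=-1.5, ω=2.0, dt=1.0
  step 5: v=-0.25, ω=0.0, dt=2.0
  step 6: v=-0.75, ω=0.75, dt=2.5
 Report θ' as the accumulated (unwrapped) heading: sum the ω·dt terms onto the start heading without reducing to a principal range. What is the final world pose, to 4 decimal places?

step 1: θ'=0.7618 (R=-2.0000) → pose (-1.3628, 0.5153, 0.7618)
step 2: θ'=0.3868 (R=2.0000) → pose (-1.9888, 0.1103, 0.3868)
step 3: θ'=2.2618 (R=-0.6000) → pose (-2.2248, -0.8278, 2.2618)
step 4: θ'=4.2618 (R=-0.7500) → pose (-0.9717, -0.6764, 4.2618)
step 5: θ'=4.2618 (straight) → pose (-0.7540, -0.2263, 4.2618)
step 6: θ'=6.1368 (R=-1.0000) → pose (-1.5083, 1.1985, 6.1368)

(-1.5083, 1.1985, 6.1368)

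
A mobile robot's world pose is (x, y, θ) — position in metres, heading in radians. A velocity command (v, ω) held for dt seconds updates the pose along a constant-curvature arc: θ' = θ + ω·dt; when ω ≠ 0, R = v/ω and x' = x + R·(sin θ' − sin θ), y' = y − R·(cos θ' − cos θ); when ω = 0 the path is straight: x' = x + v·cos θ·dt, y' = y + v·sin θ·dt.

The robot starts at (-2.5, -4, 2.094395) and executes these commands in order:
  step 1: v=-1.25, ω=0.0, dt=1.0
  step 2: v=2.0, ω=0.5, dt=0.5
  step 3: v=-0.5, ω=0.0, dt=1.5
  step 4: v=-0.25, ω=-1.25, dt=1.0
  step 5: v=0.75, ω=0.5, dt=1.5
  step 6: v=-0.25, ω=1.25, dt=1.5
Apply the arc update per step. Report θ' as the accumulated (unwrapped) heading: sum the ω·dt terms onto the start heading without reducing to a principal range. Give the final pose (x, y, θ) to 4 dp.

(-1.5058, -4.0760, 3.7194)

step 1: θ'=2.0944 (straight) → pose (-1.8750, -5.0825, 2.0944)
step 2: θ'=2.3444 (R=4.0000) → pose (-2.4775, -4.2877, 2.3444)
step 3: θ'=2.3444 (straight) → pose (-1.9535, -4.8242, 2.3444)
step 4: θ'=1.0944 (R=0.2000) → pose (-1.9188, -5.0557, 1.0944)
step 5: θ'=1.8444 (R=1.5000) → pose (-1.8076, -3.9625, 1.8444)
step 6: θ'=3.7194 (R=-0.2000) → pose (-1.5058, -4.0760, 3.7194)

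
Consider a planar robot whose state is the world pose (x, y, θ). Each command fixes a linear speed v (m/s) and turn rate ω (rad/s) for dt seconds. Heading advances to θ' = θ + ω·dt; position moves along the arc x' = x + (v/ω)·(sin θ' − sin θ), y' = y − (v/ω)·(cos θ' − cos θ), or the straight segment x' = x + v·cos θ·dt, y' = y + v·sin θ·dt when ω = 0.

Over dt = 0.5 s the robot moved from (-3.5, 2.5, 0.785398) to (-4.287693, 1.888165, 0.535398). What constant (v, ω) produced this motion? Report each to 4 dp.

Δθ = 0.535398 − 0.785398 = -0.250000
ω = Δθ/dt = -0.250000/0.5 = -0.5000
R = Δx/(sin θ' − sin θ) = 4.0000
v = R·ω = 4.0000·-0.5000 = -2.0000

v = -2.0000, ω = -0.5000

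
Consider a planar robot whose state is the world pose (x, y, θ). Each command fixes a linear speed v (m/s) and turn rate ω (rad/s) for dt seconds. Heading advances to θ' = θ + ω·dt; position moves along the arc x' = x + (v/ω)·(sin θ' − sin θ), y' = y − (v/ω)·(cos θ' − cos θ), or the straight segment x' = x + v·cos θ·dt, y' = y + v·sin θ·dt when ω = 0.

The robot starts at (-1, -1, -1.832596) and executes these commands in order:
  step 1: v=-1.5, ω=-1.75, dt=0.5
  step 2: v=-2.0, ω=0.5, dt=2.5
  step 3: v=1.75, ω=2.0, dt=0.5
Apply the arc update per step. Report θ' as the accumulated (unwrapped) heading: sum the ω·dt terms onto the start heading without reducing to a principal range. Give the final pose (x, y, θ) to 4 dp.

(2.2427, 2.9507, -0.4576)

step 1: θ'=-2.7076 (R=0.8571) → pose (-0.5325, -0.4442, -2.7076)
step 2: θ'=-1.4576 (R=-4.0000) → pose (1.7599, 3.6368, -1.4576)
step 3: θ'=-0.4576 (R=0.8750) → pose (2.2427, 2.9507, -0.4576)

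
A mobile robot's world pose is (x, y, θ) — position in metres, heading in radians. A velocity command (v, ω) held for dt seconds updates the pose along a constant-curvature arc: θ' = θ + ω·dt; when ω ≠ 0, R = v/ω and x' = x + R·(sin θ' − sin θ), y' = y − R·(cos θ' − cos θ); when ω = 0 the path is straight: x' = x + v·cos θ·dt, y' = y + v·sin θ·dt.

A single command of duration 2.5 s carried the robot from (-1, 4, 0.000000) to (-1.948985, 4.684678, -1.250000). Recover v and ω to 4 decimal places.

v = -0.5000, ω = -0.5000

Δθ = -1.250000 − 0.000000 = -1.250000
ω = Δθ/dt = -1.250000/2.5 = -0.5000
R = Δx/(sin θ' − sin θ) = 1.0000
v = R·ω = 1.0000·-0.5000 = -0.5000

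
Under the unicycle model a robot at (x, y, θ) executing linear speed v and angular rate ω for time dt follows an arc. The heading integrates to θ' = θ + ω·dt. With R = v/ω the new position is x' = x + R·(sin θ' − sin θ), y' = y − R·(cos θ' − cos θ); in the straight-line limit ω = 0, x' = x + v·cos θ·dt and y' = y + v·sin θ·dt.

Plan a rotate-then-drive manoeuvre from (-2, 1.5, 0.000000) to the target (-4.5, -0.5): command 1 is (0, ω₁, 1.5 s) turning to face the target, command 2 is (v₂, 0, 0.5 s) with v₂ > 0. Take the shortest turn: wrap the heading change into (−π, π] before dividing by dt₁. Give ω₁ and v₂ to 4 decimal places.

heading to target = atan2(-0.5−1.5, -4.5−-2) = -2.4669
Δθ = wrap(-2.4669 − 0.0000) = -2.4669; ω₁ = Δθ/dt₁ = -1.6446
distance = √((-4.5−-2)² + (-0.5−1.5)²) = 3.2016; v₂ = distance/dt₂ = 6.4031

ω₁ = -1.6446, v₂ = 6.4031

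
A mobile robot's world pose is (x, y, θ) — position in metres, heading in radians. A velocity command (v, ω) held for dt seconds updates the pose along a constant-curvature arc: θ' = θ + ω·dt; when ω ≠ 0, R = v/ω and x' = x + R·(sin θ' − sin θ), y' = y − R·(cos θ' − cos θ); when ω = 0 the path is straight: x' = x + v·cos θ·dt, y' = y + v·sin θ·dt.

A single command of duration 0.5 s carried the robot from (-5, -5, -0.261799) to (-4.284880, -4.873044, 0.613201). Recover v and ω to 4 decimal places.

Δθ = 0.613201 − -0.261799 = 0.875000
ω = Δθ/dt = 0.875000/0.5 = 1.7500
R = Δx/(sin θ' − sin θ) = 0.8571
v = R·ω = 0.8571·1.7500 = 1.5000

v = 1.5000, ω = 1.7500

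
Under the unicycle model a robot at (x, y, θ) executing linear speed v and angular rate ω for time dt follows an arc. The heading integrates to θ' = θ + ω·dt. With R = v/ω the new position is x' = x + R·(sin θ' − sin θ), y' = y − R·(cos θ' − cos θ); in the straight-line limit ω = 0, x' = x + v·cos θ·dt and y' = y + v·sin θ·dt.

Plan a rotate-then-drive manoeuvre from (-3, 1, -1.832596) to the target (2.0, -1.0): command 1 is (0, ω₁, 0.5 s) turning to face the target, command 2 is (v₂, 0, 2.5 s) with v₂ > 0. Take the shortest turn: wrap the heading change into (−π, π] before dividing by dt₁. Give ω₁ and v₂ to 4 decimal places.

ω₁ = 2.9042, v₂ = 2.1541

heading to target = atan2(-1−1, 2−-3) = -0.3805
Δθ = wrap(-0.3805 − -1.8326) = 1.4521; ω₁ = Δθ/dt₁ = 2.9042
distance = √((2−-3)² + (-1−1)²) = 5.3852; v₂ = distance/dt₂ = 2.1541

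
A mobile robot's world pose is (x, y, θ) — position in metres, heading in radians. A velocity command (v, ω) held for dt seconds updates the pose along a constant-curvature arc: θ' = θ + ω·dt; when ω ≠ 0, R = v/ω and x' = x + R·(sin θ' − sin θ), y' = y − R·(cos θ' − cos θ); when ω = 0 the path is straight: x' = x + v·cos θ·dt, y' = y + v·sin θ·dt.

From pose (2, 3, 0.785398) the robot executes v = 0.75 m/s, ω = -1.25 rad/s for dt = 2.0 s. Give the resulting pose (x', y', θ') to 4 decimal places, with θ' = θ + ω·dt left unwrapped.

(3.0181, 2.4897, -1.7146)

θ' = 0.7854 + -1.25·2.0 = -1.7146
R = v/ω = 0.75/-1.25 = -0.6000
x' = 2 + -0.6000·(sin -1.7146 − sin 0.7854) = 3.0181
y' = 3 − -0.6000·(cos -1.7146 − cos 0.7854) = 2.4897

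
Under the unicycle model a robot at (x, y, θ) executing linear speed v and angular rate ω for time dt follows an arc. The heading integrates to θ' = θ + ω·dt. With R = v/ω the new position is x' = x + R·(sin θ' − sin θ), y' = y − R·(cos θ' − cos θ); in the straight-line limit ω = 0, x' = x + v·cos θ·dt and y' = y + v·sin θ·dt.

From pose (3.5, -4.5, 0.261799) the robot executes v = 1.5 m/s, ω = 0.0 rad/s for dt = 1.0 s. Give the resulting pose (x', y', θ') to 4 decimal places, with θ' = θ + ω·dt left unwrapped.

(4.9489, -4.1118, 0.2618)

θ' = 0.2618 + 0.0·1.0 = 0.2618
ω = 0 → straight: x' = 3.5 + 1.5·cos(0.2618)·1.0 = 4.9489
y' = -4.5 + 1.5·sin(0.2618)·1.0 = -4.1118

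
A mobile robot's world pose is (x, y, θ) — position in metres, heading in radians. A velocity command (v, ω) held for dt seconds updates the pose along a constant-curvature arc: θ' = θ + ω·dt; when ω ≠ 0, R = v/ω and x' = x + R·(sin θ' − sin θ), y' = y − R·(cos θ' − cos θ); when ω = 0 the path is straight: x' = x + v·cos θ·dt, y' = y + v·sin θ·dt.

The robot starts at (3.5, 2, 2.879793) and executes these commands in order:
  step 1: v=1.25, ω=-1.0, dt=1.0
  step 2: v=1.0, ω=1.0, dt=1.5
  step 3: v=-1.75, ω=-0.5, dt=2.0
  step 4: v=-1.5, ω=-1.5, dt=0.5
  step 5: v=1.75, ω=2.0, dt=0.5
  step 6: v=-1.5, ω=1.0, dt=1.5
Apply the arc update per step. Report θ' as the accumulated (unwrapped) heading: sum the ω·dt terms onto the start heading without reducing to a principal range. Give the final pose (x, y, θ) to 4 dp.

step 1: θ'=1.8798 (R=-1.2500) → pose (2.6327, 2.8273, 1.8798)
step 2: θ'=3.3798 (R=1.0000) → pose (1.4441, 3.4949, 3.3798)
step 3: θ'=2.3798 (R=3.5000) → pose (4.6858, 2.6263, 2.3798)
step 4: θ'=1.6298 (R=1.0000) → pose (4.9938, 1.9617, 1.6298)
step 5: θ'=2.6298 (R=0.8750) → pose (4.5488, 2.6730, 2.6298)
step 6: θ'=4.1298 (R=-1.5000) → pose (6.5360, 3.1555, 4.1298)

(6.5360, 3.1555, 4.1298)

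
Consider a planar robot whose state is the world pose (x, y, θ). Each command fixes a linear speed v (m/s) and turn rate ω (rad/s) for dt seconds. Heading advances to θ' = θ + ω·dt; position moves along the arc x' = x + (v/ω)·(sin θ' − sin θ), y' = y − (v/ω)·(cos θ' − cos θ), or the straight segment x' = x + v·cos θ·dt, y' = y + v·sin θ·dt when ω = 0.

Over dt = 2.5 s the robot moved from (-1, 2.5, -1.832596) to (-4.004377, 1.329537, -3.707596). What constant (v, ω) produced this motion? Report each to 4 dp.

v = 1.5000, ω = -0.7500

Δθ = -3.707596 − -1.832596 = -1.875000
ω = Δθ/dt = -1.875000/2.5 = -0.7500
R = Δx/(sin θ' − sin θ) = -2.0000
v = R·ω = -2.0000·-0.7500 = 1.5000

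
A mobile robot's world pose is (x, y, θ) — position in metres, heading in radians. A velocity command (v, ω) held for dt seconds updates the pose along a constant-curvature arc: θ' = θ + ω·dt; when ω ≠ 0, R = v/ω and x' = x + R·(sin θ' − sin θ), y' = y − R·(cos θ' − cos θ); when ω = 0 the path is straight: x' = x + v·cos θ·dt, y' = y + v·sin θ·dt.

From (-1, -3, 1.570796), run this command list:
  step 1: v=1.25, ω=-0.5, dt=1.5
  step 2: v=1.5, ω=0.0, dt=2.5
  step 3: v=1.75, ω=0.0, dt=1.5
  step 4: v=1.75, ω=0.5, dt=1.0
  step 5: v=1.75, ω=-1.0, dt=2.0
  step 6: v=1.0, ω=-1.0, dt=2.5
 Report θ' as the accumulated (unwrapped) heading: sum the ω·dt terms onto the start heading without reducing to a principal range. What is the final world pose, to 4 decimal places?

(6.9756, 4.0397, -3.1792)

step 1: θ'=0.8208 (R=-2.5000) → pose (-0.3292, -1.2959, 0.8208)
step 2: θ'=0.8208 (straight) → pose (2.2269, 1.4479, 0.8208)
step 3: θ'=0.8208 (straight) → pose (4.0162, 3.3686, 0.8208)
step 4: θ'=1.3208 (R=3.5000) → pose (4.8465, 4.8884, 1.3208)
step 5: θ'=-0.6792 (R=-1.7500) → pose (7.6414, 5.8171, -0.6792)
step 6: θ'=-3.1792 (R=-1.0000) → pose (6.9756, 4.0397, -3.1792)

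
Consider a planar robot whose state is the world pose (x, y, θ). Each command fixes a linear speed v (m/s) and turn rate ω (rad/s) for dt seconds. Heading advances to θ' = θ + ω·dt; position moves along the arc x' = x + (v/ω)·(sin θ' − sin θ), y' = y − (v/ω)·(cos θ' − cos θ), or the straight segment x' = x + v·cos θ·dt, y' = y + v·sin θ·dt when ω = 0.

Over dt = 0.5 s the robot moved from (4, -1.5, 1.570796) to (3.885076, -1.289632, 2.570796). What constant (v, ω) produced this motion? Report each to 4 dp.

Δθ = 2.570796 − 1.570796 = 1.000000
ω = Δθ/dt = 1.000000/0.5 = 2.0000
R = −Δy/(cos θ' − cos θ) = 0.2500
v = R·ω = 0.2500·2.0000 = 0.5000

v = 0.5000, ω = 2.0000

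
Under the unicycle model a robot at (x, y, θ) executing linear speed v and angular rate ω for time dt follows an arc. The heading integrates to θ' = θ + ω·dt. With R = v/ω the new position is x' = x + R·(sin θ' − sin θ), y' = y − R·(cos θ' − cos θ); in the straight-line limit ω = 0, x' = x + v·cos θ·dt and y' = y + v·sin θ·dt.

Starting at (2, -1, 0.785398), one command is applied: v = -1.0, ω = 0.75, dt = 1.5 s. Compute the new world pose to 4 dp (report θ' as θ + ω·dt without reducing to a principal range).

θ' = 0.7854 + 0.75·1.5 = 1.9104
R = v/ω = -1.0/0.75 = -1.3333
x' = 2 + -1.3333·(sin 1.9104 − sin 0.7854) = 1.6856
y' = -1 − -1.3333·(cos 1.9104 − cos 0.7854) = -2.3870

(1.6856, -2.3870, 1.9104)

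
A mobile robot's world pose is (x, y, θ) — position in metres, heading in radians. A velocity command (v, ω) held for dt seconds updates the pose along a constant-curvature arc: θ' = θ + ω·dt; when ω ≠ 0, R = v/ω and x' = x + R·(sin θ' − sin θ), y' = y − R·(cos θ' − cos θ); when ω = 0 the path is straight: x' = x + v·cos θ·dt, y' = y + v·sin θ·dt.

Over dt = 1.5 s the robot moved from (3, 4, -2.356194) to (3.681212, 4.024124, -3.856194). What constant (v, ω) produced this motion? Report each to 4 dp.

Δθ = -3.856194 − -2.356194 = -1.500000
ω = Δθ/dt = -1.500000/1.5 = -1.0000
R = Δx/(sin θ' − sin θ) = 0.5000
v = R·ω = 0.5000·-1.0000 = -0.5000

v = -0.5000, ω = -1.0000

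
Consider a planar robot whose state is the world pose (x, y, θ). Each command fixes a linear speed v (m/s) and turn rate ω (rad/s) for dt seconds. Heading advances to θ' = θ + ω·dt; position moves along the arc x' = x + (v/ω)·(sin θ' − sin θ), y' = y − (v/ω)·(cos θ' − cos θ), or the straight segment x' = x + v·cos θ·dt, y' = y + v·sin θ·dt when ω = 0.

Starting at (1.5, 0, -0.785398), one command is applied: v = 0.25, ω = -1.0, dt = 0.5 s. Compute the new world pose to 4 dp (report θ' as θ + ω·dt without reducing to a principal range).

(1.5631, -0.1064, -1.2854)

θ' = -0.7854 + -1.0·0.5 = -1.2854
R = v/ω = 0.25/-1.0 = -0.2500
x' = 1.5 + -0.2500·(sin -1.2854 − sin -0.7854) = 1.5631
y' = 0 − -0.2500·(cos -1.2854 − cos -0.7854) = -0.1064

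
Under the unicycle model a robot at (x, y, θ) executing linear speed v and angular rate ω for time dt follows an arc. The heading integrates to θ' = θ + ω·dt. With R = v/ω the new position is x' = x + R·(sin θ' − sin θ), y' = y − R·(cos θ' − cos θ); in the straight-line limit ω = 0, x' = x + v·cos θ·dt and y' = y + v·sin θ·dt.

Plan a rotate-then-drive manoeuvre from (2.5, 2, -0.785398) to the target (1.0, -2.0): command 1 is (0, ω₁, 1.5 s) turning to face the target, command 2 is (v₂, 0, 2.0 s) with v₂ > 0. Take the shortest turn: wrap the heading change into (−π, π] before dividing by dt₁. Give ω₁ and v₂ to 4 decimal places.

ω₁ = -0.7628, v₂ = 2.1360

heading to target = atan2(-2−2, 1−2.5) = -1.9296
Δθ = wrap(-1.9296 − -0.7854) = -1.1442; ω₁ = Δθ/dt₁ = -0.7628
distance = √((1−2.5)² + (-2−2)²) = 4.2720; v₂ = distance/dt₂ = 2.1360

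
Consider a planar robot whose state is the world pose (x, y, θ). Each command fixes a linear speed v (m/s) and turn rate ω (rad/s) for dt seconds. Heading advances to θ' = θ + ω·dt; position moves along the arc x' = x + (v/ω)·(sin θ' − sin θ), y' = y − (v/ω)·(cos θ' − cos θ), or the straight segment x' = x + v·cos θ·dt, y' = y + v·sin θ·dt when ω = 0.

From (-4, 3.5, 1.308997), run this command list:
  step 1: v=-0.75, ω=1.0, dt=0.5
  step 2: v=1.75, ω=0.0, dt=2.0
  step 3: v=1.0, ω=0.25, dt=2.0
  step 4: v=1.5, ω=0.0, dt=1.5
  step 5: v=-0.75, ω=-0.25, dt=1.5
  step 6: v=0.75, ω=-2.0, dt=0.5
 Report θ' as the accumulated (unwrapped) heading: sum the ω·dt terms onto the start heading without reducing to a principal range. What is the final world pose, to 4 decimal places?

step 1: θ'=1.8090 (R=-0.7500) → pose (-4.0044, 3.1289, 1.8090)
step 2: θ'=1.8090 (straight) → pose (-4.8302, 6.5301, 1.8090)
step 3: θ'=2.3090 (R=4.0000) → pose (-5.7586, 8.2781, 2.3090)
step 4: θ'=2.3090 (straight) → pose (-7.2727, 9.9424, 2.3090)
step 5: θ'=1.9340 (R=3.0000) → pose (-6.6875, 8.9893, 1.9340)
step 6: θ'=0.9340 (R=-0.3750) → pose (-6.6384, 9.3455, 0.9340)

(-6.6384, 9.3455, 0.9340)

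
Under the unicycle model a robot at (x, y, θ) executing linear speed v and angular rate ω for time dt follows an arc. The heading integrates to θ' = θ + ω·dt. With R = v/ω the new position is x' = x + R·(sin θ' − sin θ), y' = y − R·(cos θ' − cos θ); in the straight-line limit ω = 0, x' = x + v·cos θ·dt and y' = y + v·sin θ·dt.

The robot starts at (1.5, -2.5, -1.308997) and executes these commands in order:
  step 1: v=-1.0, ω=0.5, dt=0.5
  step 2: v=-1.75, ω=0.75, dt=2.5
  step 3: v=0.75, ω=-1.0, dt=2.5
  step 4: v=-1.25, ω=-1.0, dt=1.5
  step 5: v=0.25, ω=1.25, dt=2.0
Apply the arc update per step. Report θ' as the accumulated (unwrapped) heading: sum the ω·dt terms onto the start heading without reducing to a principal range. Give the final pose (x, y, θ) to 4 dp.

(0.0295, -1.4280, -0.6840)

step 1: θ'=-1.0590 (R=-2.0000) → pose (1.3119, -2.0381, -1.0590)
step 2: θ'=0.8160 (R=-2.3333) → pose (-2.4221, -1.5822, 0.8160)
step 3: θ'=-1.6840 (R=-0.7500) → pose (-1.1306, -2.1808, -1.6840)
step 4: θ'=-3.1840 (R=1.2500) → pose (0.1644, -1.0731, -3.1840)
step 5: θ'=-0.6840 (R=0.2000) → pose (0.0295, -1.4280, -0.6840)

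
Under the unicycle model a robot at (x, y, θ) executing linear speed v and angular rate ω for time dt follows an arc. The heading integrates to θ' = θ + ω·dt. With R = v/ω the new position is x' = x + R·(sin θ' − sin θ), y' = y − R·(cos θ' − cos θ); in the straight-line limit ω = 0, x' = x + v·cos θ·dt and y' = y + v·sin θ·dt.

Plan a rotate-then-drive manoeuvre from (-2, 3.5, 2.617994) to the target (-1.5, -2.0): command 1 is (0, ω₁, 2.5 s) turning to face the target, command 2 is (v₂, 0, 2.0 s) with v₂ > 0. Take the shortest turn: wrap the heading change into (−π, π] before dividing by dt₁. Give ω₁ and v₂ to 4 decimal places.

ω₁ = 0.8740, v₂ = 2.7613

heading to target = atan2(-2−3.5, -1.5−-2) = -1.4801
Δθ = wrap(-1.4801 − 2.6180) = 2.1851; ω₁ = Δθ/dt₁ = 0.8740
distance = √((-1.5−-2)² + (-2−3.5)²) = 5.5227; v₂ = distance/dt₂ = 2.7613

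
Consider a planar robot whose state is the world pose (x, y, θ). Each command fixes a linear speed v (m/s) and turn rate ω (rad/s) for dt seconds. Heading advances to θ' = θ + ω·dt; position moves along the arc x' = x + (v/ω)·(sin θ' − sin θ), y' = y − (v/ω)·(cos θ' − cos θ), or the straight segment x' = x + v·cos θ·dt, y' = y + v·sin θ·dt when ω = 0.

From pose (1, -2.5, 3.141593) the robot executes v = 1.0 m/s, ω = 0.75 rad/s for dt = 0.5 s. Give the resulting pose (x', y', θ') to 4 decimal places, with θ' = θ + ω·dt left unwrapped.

(0.5116, -2.5927, 3.5166)

θ' = 3.1416 + 0.75·0.5 = 3.5166
R = v/ω = 1.0/0.75 = 1.3333
x' = 1 + 1.3333·(sin 3.5166 − sin 3.1416) = 0.5116
y' = -2.5 − 1.3333·(cos 3.5166 − cos 3.1416) = -2.5927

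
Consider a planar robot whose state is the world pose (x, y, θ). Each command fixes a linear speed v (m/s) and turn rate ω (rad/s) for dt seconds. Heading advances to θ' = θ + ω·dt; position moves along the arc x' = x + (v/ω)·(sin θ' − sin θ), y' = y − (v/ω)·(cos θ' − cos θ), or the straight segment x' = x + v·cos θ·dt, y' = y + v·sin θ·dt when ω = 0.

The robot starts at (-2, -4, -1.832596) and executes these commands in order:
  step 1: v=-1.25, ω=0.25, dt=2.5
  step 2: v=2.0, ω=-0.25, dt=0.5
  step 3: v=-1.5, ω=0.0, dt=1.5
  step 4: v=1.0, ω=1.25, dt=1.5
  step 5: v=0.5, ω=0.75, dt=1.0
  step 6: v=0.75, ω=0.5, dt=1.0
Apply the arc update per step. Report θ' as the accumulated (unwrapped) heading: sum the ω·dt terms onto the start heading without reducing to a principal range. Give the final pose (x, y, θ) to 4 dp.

step 1: θ'=-1.2076 (R=-5.0000) → pose (-2.1558, -0.9296, -1.2076)
step 2: θ'=-1.3326 (R=-8.0000) → pose (-1.8598, -1.8841, -1.3326)
step 3: θ'=-1.3326 (straight) → pose (-2.3907, 0.3024, -1.3326)
step 4: θ'=0.5424 (R=0.8000) → pose (-1.2003, -0.1940, 0.5424)
step 5: θ'=1.2924 (R=0.6667) → pose (-0.9035, 0.1938, 1.2924)
step 6: θ'=1.7924 (R=1.5000) → pose (-0.8824, 0.9357, 1.7924)

(-0.8824, 0.9357, 1.7924)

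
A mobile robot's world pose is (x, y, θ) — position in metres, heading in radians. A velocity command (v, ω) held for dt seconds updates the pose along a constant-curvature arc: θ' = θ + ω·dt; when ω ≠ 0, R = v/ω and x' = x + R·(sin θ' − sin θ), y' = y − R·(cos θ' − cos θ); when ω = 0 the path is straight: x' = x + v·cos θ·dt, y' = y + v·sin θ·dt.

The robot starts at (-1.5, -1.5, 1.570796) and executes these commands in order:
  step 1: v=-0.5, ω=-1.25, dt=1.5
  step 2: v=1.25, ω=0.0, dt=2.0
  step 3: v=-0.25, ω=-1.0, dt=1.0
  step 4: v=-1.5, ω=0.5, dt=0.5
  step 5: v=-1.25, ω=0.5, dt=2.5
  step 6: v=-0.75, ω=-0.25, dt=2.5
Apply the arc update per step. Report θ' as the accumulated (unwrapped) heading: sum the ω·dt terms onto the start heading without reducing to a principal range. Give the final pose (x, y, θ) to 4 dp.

step 1: θ'=-0.3042 (R=0.4000) → pose (-2.0198, -1.8816, -0.3042)
step 2: θ'=-0.3042 (straight) → pose (0.3654, -2.6305, -0.3042)
step 3: θ'=-1.3042 (R=0.2500) → pose (0.1991, -2.4578, -1.3042)
step 4: θ'=-1.0542 (R=-3.0000) → pose (-0.0864, -1.7664, -1.0542)
step 5: θ'=0.1958 (R=-2.5000) → pose (-2.7465, -0.5490, 0.1958)
step 6: θ'=-0.4292 (R=3.0000) → pose (-4.5786, -0.3342, -0.4292)

(-4.5786, -0.3342, -0.4292)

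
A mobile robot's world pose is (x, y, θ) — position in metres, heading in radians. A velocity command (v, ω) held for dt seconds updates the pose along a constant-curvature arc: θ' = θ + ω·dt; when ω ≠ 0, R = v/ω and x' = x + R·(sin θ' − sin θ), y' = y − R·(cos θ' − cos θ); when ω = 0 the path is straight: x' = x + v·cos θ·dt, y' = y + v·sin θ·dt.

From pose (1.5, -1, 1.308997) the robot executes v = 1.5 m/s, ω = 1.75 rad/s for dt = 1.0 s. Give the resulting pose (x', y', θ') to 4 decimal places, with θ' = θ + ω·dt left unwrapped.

(0.7428, 0.0761, 3.0590)

θ' = 1.3090 + 1.75·1.0 = 3.0590
R = v/ω = 1.5/1.75 = 0.8571
x' = 1.5 + 0.8571·(sin 3.0590 − sin 1.3090) = 0.7428
y' = -1 − 0.8571·(cos 3.0590 − cos 1.3090) = 0.0761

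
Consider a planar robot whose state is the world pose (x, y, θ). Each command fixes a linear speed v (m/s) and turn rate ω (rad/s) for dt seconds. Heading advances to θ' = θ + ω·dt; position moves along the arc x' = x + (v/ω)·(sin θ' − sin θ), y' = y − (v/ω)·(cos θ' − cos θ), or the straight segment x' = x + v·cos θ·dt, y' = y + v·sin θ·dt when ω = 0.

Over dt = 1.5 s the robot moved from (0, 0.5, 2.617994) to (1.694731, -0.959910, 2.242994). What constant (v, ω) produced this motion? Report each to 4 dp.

v = -1.5000, ω = -0.2500

Δθ = 2.242994 − 2.617994 = -0.375000
ω = Δθ/dt = -0.375000/1.5 = -0.2500
R = Δx/(sin θ' − sin θ) = 6.0000
v = R·ω = 6.0000·-0.2500 = -1.5000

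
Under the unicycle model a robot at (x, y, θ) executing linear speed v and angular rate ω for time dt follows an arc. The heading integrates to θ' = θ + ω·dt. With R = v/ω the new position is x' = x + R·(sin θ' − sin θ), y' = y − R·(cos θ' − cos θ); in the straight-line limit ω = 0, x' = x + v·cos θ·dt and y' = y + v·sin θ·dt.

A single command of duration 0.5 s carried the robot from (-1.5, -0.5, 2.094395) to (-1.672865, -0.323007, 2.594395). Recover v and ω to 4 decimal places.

v = 0.5000, ω = 1.0000

Δθ = 2.594395 − 2.094395 = 0.500000
ω = Δθ/dt = 0.500000/0.5 = 1.0000
R = −Δy/(cos θ' − cos θ) = 0.5000
v = R·ω = 0.5000·1.0000 = 0.5000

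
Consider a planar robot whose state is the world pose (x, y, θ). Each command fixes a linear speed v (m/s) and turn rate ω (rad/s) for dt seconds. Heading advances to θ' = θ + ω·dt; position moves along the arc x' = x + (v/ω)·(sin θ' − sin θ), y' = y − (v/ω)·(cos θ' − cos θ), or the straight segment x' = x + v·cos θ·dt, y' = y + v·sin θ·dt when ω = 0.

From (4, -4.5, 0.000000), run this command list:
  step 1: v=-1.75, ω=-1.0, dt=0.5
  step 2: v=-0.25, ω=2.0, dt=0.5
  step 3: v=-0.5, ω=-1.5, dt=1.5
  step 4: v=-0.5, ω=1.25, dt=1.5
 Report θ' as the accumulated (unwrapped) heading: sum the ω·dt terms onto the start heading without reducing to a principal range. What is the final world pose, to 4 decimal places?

(2.1099, -3.4656, 0.1250)

step 1: θ'=-0.5000 (R=1.7500) → pose (3.1610, -4.2858, -0.5000)
step 2: θ'=0.5000 (R=-0.1250) → pose (3.0411, -4.2858, 0.5000)
step 3: θ'=-1.7500 (R=0.3333) → pose (2.5533, -3.9338, -1.7500)
step 4: θ'=0.1250 (R=-0.4000) → pose (2.1099, -3.4656, 0.1250)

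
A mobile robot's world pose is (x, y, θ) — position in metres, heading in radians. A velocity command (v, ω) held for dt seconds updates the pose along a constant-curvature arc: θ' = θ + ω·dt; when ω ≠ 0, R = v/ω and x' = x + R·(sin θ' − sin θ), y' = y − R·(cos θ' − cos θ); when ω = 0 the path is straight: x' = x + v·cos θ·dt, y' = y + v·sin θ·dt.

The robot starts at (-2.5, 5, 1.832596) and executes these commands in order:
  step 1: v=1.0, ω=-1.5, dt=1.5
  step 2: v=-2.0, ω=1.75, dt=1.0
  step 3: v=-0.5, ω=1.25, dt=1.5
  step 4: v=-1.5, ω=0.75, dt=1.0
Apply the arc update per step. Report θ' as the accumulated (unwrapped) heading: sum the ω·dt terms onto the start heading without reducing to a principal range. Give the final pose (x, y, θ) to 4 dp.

step 1: θ'=-0.4174 (R=-0.6667) → pose (-1.5858, 5.7820, -0.4174)
step 2: θ'=1.3326 (R=-1.1429) → pose (-3.1597, 5.0069, 1.3326)
step 3: θ'=3.2076 (R=-0.4000) → pose (-2.7446, 4.5134, 3.2076)
step 4: θ'=3.9576 (R=-2.0000) → pose (-1.4197, 5.1388, 3.9576)

(-1.4197, 5.1388, 3.9576)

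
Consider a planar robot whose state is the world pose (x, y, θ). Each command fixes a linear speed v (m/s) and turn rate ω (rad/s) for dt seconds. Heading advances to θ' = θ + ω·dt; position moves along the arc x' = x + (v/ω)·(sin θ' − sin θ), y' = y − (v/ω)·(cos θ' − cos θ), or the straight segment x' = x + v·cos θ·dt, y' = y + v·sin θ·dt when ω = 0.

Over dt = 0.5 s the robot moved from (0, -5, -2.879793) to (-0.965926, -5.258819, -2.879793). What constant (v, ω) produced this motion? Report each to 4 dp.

Δθ = -2.879793 − -2.879793 = 0.000000
ω = Δθ/dt = 0.000000/0.5 = 0.0000
ω = 0 → v = (Δx·cos θ + Δy·sin θ)/dt = 2.0000

v = 2.0000, ω = 0.0000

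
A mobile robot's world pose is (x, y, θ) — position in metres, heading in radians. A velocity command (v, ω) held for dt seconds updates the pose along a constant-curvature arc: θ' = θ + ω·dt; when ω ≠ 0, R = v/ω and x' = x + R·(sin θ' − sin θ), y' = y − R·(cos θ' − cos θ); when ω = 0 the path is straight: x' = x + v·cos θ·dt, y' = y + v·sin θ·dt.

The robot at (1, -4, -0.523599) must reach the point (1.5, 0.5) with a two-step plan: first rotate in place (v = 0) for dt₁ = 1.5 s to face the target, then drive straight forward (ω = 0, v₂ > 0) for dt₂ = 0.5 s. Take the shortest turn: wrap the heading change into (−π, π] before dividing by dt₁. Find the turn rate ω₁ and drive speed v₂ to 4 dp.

ω₁ = 1.3225, v₂ = 9.0554

heading to target = atan2(0.5−-4, 1.5−1) = 1.4601
Δθ = wrap(1.4601 − -0.5236) = 1.9837; ω₁ = Δθ/dt₁ = 1.3225
distance = √((1.5−1)² + (0.5−-4)²) = 4.5277; v₂ = distance/dt₂ = 9.0554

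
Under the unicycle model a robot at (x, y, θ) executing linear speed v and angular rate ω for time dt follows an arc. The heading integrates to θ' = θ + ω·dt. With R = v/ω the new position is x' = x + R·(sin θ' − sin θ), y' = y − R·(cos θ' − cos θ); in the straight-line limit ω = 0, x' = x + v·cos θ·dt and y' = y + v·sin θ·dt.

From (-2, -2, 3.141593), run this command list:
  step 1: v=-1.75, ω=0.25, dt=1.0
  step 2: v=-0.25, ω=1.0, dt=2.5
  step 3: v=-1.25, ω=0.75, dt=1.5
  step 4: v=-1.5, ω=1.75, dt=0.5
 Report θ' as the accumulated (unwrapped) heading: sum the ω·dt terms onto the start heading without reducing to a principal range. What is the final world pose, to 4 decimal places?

(-2.2691, -2.2804, 7.8916)

step 1: θ'=3.3916 (R=-7.0000) → pose (-0.2682, -1.7824, 3.3916)
step 2: θ'=5.8916 (R=-0.2500) → pose (-0.2346, -1.3091, 5.8916)
step 3: θ'=7.0166 (R=-1.6667) → pose (-1.9864, -1.6114, 7.0166)
step 4: θ'=7.8916 (R=-0.8571) → pose (-2.2691, -2.2804, 7.8916)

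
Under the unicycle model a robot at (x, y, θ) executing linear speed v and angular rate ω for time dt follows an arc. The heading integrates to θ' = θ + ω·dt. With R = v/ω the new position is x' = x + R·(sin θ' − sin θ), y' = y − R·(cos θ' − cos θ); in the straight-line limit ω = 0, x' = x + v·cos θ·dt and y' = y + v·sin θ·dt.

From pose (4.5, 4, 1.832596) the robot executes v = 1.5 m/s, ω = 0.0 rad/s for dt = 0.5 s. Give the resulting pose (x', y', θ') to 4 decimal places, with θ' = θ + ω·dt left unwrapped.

(4.3059, 4.7244, 1.8326)

θ' = 1.8326 + 0.0·0.5 = 1.8326
ω = 0 → straight: x' = 4.5 + 1.5·cos(1.8326)·0.5 = 4.3059
y' = 4 + 1.5·sin(1.8326)·0.5 = 4.7244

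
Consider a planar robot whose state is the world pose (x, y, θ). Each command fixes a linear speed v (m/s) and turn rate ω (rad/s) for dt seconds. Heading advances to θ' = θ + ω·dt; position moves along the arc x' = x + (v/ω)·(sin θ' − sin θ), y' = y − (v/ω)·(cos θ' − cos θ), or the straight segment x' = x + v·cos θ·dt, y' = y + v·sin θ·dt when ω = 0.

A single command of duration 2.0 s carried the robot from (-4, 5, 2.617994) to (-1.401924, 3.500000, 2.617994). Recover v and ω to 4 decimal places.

v = -1.5000, ω = 0.0000

Δθ = 2.617994 − 2.617994 = 0.000000
ω = Δθ/dt = 0.000000/2.0 = 0.0000
ω = 0 → v = (Δx·cos θ + Δy·sin θ)/dt = -1.5000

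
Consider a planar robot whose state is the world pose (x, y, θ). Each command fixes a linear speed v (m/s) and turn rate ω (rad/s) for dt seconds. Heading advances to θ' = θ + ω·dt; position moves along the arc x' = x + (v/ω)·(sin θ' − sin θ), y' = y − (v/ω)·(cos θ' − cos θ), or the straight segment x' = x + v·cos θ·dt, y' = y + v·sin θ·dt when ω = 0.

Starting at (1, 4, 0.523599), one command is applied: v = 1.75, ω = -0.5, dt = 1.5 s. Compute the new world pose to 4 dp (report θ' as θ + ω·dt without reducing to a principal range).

θ' = 0.5236 + -0.5·1.5 = -0.2264
R = v/ω = 1.75/-0.5 = -3.5000
x' = 1 + -3.5000·(sin -0.2264 − sin 0.5236) = 3.5357
y' = 4 − -3.5000·(cos -0.2264 − cos 0.5236) = 4.3796

(3.5357, 4.3796, -0.2264)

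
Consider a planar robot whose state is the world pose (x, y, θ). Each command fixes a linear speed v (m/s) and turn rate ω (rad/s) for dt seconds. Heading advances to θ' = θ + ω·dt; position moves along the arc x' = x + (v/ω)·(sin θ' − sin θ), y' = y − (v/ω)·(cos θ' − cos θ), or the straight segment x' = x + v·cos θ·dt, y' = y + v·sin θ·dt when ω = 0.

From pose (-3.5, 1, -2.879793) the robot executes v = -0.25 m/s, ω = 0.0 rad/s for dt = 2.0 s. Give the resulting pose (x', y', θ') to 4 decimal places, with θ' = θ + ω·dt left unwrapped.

θ' = -2.8798 + 0.0·2.0 = -2.8798
ω = 0 → straight: x' = -3.5 + -0.25·cos(-2.8798)·2.0 = -3.0170
y' = 1 + -0.25·sin(-2.8798)·2.0 = 1.1294

(-3.0170, 1.1294, -2.8798)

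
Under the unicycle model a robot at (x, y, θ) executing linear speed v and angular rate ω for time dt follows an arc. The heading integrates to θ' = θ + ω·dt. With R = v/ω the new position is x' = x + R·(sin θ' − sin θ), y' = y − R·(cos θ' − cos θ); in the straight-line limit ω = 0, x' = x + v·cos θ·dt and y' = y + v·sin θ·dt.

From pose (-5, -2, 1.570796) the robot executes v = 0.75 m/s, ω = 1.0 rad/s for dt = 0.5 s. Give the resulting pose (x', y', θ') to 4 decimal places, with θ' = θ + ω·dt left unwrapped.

θ' = 1.5708 + 1.0·0.5 = 2.0708
R = v/ω = 0.75/1.0 = 0.7500
x' = -5 + 0.7500·(sin 2.0708 − sin 1.5708) = -5.0918
y' = -2 − 0.7500·(cos 2.0708 − cos 1.5708) = -1.6404

(-5.0918, -1.6404, 2.0708)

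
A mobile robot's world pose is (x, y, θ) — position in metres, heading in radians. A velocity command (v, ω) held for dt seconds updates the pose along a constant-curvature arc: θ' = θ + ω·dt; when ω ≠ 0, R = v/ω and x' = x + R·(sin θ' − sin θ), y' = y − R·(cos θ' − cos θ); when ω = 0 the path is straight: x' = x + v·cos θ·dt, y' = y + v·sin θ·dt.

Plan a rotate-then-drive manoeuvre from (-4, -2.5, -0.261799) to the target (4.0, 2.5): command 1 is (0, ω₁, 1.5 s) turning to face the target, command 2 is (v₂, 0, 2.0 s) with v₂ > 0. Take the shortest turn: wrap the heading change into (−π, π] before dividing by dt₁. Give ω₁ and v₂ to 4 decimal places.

heading to target = atan2(2.5−-2.5, 4−-4) = 0.5586
Δθ = wrap(0.5586 − -0.2618) = 0.8204; ω₁ = Δθ/dt₁ = 0.5469
distance = √((4−-4)² + (2.5−-2.5)²) = 9.4340; v₂ = distance/dt₂ = 4.7170

ω₁ = 0.5469, v₂ = 4.7170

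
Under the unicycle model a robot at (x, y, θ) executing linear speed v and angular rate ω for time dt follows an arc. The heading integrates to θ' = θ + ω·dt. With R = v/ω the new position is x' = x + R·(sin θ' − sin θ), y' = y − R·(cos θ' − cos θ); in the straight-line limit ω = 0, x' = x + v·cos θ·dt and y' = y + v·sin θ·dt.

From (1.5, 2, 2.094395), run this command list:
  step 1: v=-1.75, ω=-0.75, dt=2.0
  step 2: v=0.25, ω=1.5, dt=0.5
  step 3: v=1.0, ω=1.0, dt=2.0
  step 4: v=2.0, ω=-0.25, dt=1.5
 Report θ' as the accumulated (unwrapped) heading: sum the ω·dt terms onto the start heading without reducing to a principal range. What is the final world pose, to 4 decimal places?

step 1: θ'=0.5944 (R=2.3333) → pose (0.7860, -1.0998, 0.5944)
step 2: θ'=1.3444 (R=0.1667) → pose (0.8550, -0.9991, 1.3444)
step 3: θ'=3.3444 (R=1.0000) → pose (-0.3209, 0.2048, 3.3444)
step 4: θ'=2.9694 (R=-8.0000) → pose (-3.3030, 0.1592, 2.9694)

(-3.3030, 0.1592, 2.9694)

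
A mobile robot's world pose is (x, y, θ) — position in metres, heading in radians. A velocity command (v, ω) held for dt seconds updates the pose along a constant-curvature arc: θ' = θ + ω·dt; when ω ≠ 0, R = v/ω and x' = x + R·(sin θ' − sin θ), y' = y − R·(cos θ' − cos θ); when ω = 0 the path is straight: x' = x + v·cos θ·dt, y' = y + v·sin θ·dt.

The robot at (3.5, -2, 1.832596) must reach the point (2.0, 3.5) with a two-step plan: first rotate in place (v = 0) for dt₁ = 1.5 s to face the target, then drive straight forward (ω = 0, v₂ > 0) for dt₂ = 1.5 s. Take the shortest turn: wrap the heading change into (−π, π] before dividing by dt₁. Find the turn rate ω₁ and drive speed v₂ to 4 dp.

heading to target = atan2(3.5−-2, 2−3.5) = 1.8370
Δθ = wrap(1.8370 − 1.8326) = 0.0045; ω₁ = Δθ/dt₁ = 0.0030
distance = √((2−3.5)² + (3.5−-2)²) = 5.7009; v₂ = distance/dt₂ = 3.8006

ω₁ = 0.0030, v₂ = 3.8006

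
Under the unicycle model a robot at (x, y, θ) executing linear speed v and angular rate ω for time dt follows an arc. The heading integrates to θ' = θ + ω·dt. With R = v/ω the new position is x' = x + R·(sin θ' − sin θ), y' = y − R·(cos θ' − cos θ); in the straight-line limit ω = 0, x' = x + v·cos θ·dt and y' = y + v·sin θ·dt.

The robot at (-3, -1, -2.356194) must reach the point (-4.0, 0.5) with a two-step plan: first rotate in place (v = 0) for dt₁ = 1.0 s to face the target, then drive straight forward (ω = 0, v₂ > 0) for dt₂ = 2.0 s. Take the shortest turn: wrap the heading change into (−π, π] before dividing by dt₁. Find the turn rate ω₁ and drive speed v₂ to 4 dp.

heading to target = atan2(0.5−-1, -4−-3) = 2.1588
Δθ = wrap(2.1588 − -2.3562) = -1.7682; ω₁ = Δθ/dt₁ = -1.7682
distance = √((-4−-3)² + (0.5−-1)²) = 1.8028; v₂ = distance/dt₂ = 0.9014

ω₁ = -1.7682, v₂ = 0.9014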